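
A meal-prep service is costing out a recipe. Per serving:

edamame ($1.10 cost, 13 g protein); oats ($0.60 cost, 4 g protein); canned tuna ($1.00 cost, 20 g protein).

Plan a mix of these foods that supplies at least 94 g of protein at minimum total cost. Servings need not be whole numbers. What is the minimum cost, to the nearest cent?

$4.70

Cost per g of protein: canned tuna $0.0500, edamame $0.0846, oats $0.1500.
With no serving limits, use only canned tuna: 94 g / 20 g = 4.7 servings × $1.00 = $4.70.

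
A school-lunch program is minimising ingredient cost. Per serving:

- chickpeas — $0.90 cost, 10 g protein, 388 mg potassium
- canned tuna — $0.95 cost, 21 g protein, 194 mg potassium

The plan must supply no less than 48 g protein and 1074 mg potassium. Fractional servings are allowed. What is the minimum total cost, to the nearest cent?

$3.13

The cheapest plan sits at a corner of the feasible region — with two constraints it uses at most two foods.
chickpeas only: max(48/10, 1074/388) = 4.8 servings → $4.32.
canned tuna only: max(48/21, 1074/194) = 5.536 servings → $5.26.
chickpeas + canned tuna with both tight: 2.133 servings and 1.27 servings → $3.13.
Cheapest feasible corner: $3.13.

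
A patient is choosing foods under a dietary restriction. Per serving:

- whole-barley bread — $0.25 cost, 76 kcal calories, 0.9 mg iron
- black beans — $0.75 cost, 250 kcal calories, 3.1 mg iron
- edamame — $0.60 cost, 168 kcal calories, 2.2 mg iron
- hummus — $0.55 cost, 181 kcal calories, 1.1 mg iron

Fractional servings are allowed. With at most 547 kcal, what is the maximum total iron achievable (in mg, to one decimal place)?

7.2 mg

Iron per kcal: edamame 0.0131, black beans 0.0124, whole-barley bread 0.01184, hummus 0.006077.
With no serving limits, spend the whole calories allowance on edamame: 547 kcal / 168 kcal × 2.2 mg = 7.2 mg.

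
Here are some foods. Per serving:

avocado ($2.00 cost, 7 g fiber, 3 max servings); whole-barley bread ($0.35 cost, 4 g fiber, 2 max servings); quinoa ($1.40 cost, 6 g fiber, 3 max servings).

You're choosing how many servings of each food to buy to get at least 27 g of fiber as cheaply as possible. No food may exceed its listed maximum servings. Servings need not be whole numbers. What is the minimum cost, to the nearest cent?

Cost per g of fiber: whole-barley bread $0.0875, quinoa $0.2333, avocado $0.2857.
Take 2 servings of whole-barley bread: +8.0 g fiber for $0.70 (total $0.70, still need 19.0 g).
Take 3 servings of quinoa: +18.0 g fiber for $4.20 (total $4.90, still need 1.0 g).
Take 0.1429 servings of avocado: +1.0 g fiber for $0.29 (total $5.19, still need 0.0 g).
Filling from the cheapest source first is optimal under one linear minimum: $5.19.

$5.19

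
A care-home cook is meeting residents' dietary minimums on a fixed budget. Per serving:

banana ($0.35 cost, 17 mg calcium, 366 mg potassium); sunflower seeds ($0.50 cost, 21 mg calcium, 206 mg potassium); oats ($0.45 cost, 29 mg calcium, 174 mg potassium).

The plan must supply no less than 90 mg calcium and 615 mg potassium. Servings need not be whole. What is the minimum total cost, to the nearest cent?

With two linear requirements the optimum uses one or two foods; enumerate the corners.
banana only: max(90/17, 615/366) = 5.294 servings → $1.85.
sunflower seeds only: max(90/21, 615/206) = 4.286 servings → $2.14.
oats only: max(90/29, 615/174) = 3.534 servings → $1.59.
banana + sunflower seeds: intersection lies outside the first quadrant.
banana + oats with both tight: 0.2841 servings and 2.937 servings → $1.42.
sunflower seeds + oats with both tight: 0.9375 servings and 2.425 servings → $1.56.
So the least-cost plan costs $1.42.

$1.42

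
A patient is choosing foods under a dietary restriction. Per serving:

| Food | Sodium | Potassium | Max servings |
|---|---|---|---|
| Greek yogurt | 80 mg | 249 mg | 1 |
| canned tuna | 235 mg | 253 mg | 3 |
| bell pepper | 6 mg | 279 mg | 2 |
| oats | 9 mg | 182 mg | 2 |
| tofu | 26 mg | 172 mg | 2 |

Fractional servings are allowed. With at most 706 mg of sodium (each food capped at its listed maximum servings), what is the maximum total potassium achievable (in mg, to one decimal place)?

2100.7 mg

Potassium per mg sodium: bell pepper 46.5, oats 20.22, tofu 6.615, Greek yogurt 3.112, canned tuna 1.077.
Take 2 servings of bell pepper: uses 12 mg sodium, +558.0 mg potassium (running total 558.0 mg).
Take 2 servings of oats: uses 18 mg sodium, +364.0 mg potassium (running total 922.0 mg).
Take 2 servings of tofu: uses 52 mg sodium, +344.0 mg potassium (running total 1266.0 mg).
Take 1 serving of Greek yogurt: uses 80 mg sodium, +249.0 mg potassium (running total 1515.0 mg).
Take 2.315 servings of canned tuna: uses 544 mg sodium, +585.7 mg potassium (running total 2100.7 mg).
Greedy by best ratio exhausts the sodium allowance optimally: 2100.7 mg.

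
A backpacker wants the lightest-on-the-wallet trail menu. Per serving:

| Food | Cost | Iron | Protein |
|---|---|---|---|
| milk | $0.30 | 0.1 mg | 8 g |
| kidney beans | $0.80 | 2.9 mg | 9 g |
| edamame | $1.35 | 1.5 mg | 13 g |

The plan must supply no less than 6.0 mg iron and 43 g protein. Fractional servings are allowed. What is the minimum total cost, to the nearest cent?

$2.52

At the optimum either one food covers both requirements or two foods hit both targets exactly; no other combination can be cheaper.
milk only: max(6.0/0.1, 43/8) = 60 servings → $18.00.
kidney beans only: max(6.0/2.9, 43/9) = 4.778 servings → $3.82.
edamame only: max(6.0/1.5, 43/13) = 4 servings → $5.40.
milk + kidney beans with both tight: 3.17 servings and 1.96 servings → $2.52.
milk + edamame: the both-tight solution has a negative serving — not a feasible corner.
kidney beans + edamame with both tight: 0.5579 servings and 2.921 servings → $4.39.
Cheapest feasible corner: $2.52.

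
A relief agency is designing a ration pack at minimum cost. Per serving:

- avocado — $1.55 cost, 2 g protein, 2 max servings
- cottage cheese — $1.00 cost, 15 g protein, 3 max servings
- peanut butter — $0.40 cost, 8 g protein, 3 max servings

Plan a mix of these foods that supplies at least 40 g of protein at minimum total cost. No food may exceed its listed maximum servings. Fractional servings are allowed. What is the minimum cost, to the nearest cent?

$2.27

Cost per g of protein: peanut butter $0.0500, cottage cheese $0.0667, avocado $0.7750.
Take 3 servings of peanut butter: +24.0 g protein for $1.20 (total $1.20, still need 16.0 g).
Take 1.067 servings of cottage cheese: +16.0 g protein for $1.07 (total $2.27, still need 0.0 g).
Filling from the cheapest source first is optimal under one linear minimum: $2.27.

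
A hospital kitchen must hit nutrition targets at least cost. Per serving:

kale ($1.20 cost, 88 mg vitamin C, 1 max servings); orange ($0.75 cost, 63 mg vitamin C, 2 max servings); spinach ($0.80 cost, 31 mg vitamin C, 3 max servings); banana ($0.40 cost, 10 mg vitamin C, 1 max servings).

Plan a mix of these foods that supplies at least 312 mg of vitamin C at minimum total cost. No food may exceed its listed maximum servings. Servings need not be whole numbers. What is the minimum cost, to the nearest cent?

Cost per mg of vitamin C: orange $0.0119, kale $0.0136, spinach $0.0258, banana $0.0400.
Take 2 servings of orange: +126.0 mg vitamin C for $1.50 (total $1.50, still need 186.0 mg).
Take 1 serving of kale: +88.0 mg vitamin C for $1.20 (total $2.70, still need 98.0 mg).
Take 3 servings of spinach: +93.0 mg vitamin C for $2.40 (total $5.10, still need 5.0 mg).
Take 0.5 servings of banana: +5.0 mg vitamin C for $0.20 (total $5.30, still need 0.0 mg).
Greedy by cheapest-per-mg is optimal for a single linear constraint, so the minimum cost is $5.30.

$5.30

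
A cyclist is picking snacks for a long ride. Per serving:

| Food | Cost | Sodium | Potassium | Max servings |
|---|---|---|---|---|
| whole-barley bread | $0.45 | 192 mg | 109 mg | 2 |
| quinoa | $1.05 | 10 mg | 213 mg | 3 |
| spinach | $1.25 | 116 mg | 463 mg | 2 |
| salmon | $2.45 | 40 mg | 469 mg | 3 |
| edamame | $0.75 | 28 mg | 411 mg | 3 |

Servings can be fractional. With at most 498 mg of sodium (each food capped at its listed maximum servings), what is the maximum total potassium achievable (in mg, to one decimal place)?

Potassium per mg sodium: quinoa 21.3, edamame 14.68, salmon 11.72, spinach 3.991, whole-barley bread 0.5677.
Take 3 servings of quinoa: uses 30 mg sodium, +639.0 mg potassium (running total 639.0 mg).
Take 3 servings of edamame: uses 84 mg sodium, +1233.0 mg potassium (running total 1872.0 mg).
Take 3 servings of salmon: uses 120 mg sodium, +1407.0 mg potassium (running total 3279.0 mg).
Take 2 servings of spinach: uses 232 mg sodium, +926.0 mg potassium (running total 4205.0 mg).
Take 0.1667 servings of whole-barley bread: uses 32 mg sodium, +18.2 mg potassium (running total 4223.2 mg).
Greedy by best ratio exhausts the sodium allowance optimally: 4223.2 mg.

4223.2 mg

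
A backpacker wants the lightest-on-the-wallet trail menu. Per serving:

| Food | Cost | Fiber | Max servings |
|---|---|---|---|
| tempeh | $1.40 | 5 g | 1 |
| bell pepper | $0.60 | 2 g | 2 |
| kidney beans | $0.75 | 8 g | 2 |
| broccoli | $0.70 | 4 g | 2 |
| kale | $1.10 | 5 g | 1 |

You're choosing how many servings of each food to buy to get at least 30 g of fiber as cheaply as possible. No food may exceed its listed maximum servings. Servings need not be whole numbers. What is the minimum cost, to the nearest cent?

Cost per g of fiber: kidney beans $0.0938, broccoli $0.1750, kale $0.2200, tempeh $0.2800, bell pepper $0.3000.
Take 2 servings of kidney beans: +16.0 g fiber for $1.50 (total $1.50, still need 14.0 g).
Take 2 servings of broccoli: +8.0 g fiber for $1.40 (total $2.90, still need 6.0 g).
Take 1 serving of kale: +5.0 g fiber for $1.10 (total $4.00, still need 1.0 g).
Take 0.2 servings of tempeh: +1.0 g fiber for $0.28 (total $4.28, still need 0.0 g).
Greedy by cheapest-per-g is optimal for a single linear constraint, so the minimum cost is $4.28.

$4.28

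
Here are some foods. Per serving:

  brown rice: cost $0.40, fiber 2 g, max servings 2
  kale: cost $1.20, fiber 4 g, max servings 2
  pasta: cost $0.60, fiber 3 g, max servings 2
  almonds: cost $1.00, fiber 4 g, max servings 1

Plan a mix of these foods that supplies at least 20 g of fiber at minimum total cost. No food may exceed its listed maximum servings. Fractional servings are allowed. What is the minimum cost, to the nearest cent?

$4.80

Cost per g of fiber: brown rice $0.2000, pasta $0.2000, almonds $0.2500, kale $0.3000.
Take 2 servings of brown rice: +4.0 g fiber for $0.80 (total $0.80, still need 16.0 g).
Take 2 servings of pasta: +6.0 g fiber for $1.20 (total $2.00, still need 10.0 g).
Take 1 serving of almonds: +4.0 g fiber for $1.00 (total $3.00, still need 6.0 g).
Take 1.5 servings of kale: +6.0 g fiber for $1.80 (total $4.80, still need 0.0 g).
Filling from the cheapest source first is optimal under one linear minimum: $4.80.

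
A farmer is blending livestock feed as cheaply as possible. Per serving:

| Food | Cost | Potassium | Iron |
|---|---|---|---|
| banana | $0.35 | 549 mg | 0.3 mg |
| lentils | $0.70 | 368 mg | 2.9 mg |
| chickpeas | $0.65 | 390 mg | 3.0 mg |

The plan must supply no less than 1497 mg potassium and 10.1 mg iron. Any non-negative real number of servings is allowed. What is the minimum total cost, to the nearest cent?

banana only: max(1497/549, 10.1/0.3) = 33.67 servings → $11.78.
lentils only: max(1497/368, 10.1/2.9) = 4.068 servings → $2.85.
chickpeas only: max(1497/390, 10.1/3.0) = 3.838 servings → $2.50.
banana + lentils with both tight: 0.4215 servings and 3.439 servings → $2.55.
banana + chickpeas with both tight: 0.3608 servings and 3.331 servings → $2.29.
lentils + chickpeas: the both-tight solution has a negative serving — not a feasible corner.
Cheapest feasible corner: $2.29.

$2.29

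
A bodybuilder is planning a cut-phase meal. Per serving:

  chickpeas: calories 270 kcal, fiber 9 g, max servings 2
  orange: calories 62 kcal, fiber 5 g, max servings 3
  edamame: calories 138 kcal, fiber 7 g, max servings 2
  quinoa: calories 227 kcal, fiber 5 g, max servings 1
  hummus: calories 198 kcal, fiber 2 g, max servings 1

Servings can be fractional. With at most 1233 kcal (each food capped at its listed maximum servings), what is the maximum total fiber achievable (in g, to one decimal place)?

Fiber per kcal: orange 0.08065, edamame 0.05072, chickpeas 0.03333, quinoa 0.02203, hummus 0.0101.
Take 3 servings of orange: uses 186 kcal, +15.0 g fiber (running total 15.0 g).
Take 2 servings of edamame: uses 276 kcal, +14.0 g fiber (running total 29.0 g).
Take 2 servings of chickpeas: uses 540 kcal, +18.0 g fiber (running total 47.0 g).
Take 1 serving of quinoa: uses 227 kcal, +5.0 g fiber (running total 52.0 g).
Take 0.0202 servings of hummus: uses 4 kcal, +0.0 g fiber (running total 52.0 g).
Greedy by best ratio exhausts the calories allowance optimally: 52.0 g.

52.0 g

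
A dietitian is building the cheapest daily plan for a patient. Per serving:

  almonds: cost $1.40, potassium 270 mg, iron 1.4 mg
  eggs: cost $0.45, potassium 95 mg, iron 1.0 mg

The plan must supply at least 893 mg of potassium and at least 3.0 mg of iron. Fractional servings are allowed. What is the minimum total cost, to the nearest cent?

$4.23

This is a tiny linear program; its minimum lies at a vertex of the feasible set. List the vertices and price them.
almonds only: max(893/270, 3.0/1.4) = 3.307 servings → $4.63.
eggs only: max(893/95, 3.0/1.0) = 9.4 servings → $4.23.
almonds + eggs: intersection lies outside the first quadrant.
Cheapest feasible corner: $4.23.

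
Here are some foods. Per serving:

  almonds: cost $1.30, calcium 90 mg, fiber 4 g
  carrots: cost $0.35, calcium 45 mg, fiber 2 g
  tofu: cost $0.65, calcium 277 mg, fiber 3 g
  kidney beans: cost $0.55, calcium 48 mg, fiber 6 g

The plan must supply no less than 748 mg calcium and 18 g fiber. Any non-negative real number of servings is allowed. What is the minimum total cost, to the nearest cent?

Two binding constraints pin down two serving amounts, so the optimal mix uses at most two foods. The candidates are each food alone (scaled to the tighter of calcium/fiber) and each pair with both constraints tight.
almonds only: max(748/90, 18/4) = 8.311 servings → $10.80.
carrots only: max(748/45, 18/2) = 16.62 servings → $5.82.
tofu only: max(748/277, 18/3) = 6 servings → $3.90.
kidney beans only: max(748/48, 18/6) = 15.58 servings → $8.57.
almonds + carrots (both tight): parallel constraints — no distinct corner.
almonds + tofu with both tight: 3.272 servings and 1.637 servings → $5.32.
almonds + kidney beans: the both-tight solution has a negative serving — not a feasible corner.
carrots + tofu with both tight: 6.544 servings and 1.637 servings → $3.35.
carrots + kidney beans with both targets exact would need a negative amount; discard.
tofu + kidney beans with both tight: 2.387 servings and 1.806 servings → $2.55.
The minimum over all feasible corners is $2.55.

$2.55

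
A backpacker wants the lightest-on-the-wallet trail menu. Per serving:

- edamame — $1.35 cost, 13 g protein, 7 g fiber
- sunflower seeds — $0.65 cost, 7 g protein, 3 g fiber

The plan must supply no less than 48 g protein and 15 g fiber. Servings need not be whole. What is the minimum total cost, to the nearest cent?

Two binding constraints pin down two serving amounts, so the optimal mix uses at most two foods. The candidates are each food alone (scaled to the tighter of protein/fiber) and each pair with both constraints tight.
edamame only: max(48/13, 15/7) = 3.692 servings → $4.98.
sunflower seeds only: max(48/7, 15/3) = 6.857 servings → $4.46.
edamame + sunflower seeds: the both-tight solution has a negative serving — not a feasible corner.
So the least-cost plan costs $4.46.

$4.46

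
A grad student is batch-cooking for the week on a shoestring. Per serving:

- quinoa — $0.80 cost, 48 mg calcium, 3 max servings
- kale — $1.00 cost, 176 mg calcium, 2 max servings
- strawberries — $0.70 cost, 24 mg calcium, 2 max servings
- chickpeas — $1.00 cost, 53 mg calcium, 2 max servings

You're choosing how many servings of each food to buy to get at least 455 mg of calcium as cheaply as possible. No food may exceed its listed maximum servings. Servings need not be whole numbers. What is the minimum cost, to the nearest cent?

Cost per mg of calcium: kale $0.0057, quinoa $0.0167, chickpeas $0.0189, strawberries $0.0292.
Take 2 servings of kale: +352.0 mg calcium for $2.00 (total $2.00, still need 103.0 mg).
Take 2.146 servings of quinoa: +103.0 mg calcium for $1.72 (total $3.72, still need 0.0 mg).
Filling from the cheapest source first is optimal under one linear minimum: $3.72.

$3.72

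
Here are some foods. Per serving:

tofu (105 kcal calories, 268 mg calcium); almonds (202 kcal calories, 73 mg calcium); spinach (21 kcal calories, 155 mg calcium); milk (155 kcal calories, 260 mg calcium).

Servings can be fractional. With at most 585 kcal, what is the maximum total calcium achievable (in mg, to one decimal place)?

Calcium per kcal: spinach 7.381, tofu 2.552, milk 1.677, almonds 0.3614.
With no serving limits, spend the whole calories allowance on spinach: 585 kcal / 21 kcal × 155 mg = 4317.9 mg.

4317.9 mg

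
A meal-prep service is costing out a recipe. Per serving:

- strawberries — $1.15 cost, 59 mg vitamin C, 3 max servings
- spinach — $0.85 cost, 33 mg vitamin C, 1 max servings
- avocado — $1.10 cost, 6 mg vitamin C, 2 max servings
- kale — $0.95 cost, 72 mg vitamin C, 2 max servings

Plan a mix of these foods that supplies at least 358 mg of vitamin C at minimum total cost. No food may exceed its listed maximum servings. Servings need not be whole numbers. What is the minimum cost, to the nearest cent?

$6.93

Cost per mg of vitamin C: kale $0.0132, strawberries $0.0195, spinach $0.0258, avocado $0.1833.
Take 2 servings of kale: +144.0 mg vitamin C for $1.90 (total $1.90, still need 214.0 mg).
Take 3 servings of strawberries: +177.0 mg vitamin C for $3.45 (total $5.35, still need 37.0 mg).
Take 1 serving of spinach: +33.0 mg vitamin C for $0.85 (total $6.20, still need 4.0 mg).
Take 0.6667 servings of avocado: +4.0 mg vitamin C for $0.73 (total $6.93, still need 0.0 mg).
Greedy by cheapest-per-mg is optimal for a single linear constraint, so the minimum cost is $6.93.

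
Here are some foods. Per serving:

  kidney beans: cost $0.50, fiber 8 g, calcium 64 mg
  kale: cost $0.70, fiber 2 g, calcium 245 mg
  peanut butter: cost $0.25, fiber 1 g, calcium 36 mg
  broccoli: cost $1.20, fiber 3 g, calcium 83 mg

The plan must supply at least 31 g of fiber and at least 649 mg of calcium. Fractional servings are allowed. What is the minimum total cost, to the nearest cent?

kidney beans only: max(31/8, 649/64) = 10.14 servings → $5.07.
kale only: max(31/2, 649/245) = 15.5 servings → $10.85.
peanut butter only: max(31/1, 649/36) = 31 servings → $7.75.
broccoli only: max(31/3, 649/83) = 10.33 servings → $12.40.
kidney beans + kale with both tight: 3.437 servings and 1.751 servings → $2.94.
kidney beans + peanut butter with both tight: 2.085 servings and 14.32 servings → $4.62.
kidney beans + broccoli with both tight: 1.326 servings and 6.797 servings → $8.82.
kale + peanut butter with both targets exact would need a negative amount; discard.
kale + broccoli: intersection lies outside the first quadrant.
peanut butter + broccoli with both targets exact would need a negative amount; discard.
So the least-cost plan costs $2.94.

$2.94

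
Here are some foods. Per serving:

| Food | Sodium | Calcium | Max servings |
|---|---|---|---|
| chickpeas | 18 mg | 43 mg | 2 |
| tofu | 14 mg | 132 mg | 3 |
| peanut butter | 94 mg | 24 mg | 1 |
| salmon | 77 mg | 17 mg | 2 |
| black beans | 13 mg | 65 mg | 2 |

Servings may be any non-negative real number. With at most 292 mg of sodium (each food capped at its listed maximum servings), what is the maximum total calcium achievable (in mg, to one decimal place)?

656.8 mg

Calcium per mg sodium: tofu 9.429, black beans 5, chickpeas 2.389, peanut butter 0.2553, salmon 0.2208.
Take 3 servings of tofu: uses 42 mg sodium, +396.0 mg calcium (running total 396.0 mg).
Take 2 servings of black beans: uses 26 mg sodium, +130.0 mg calcium (running total 526.0 mg).
Take 2 servings of chickpeas: uses 36 mg sodium, +86.0 mg calcium (running total 612.0 mg).
Take 1 serving of peanut butter: uses 94 mg sodium, +24.0 mg calcium (running total 636.0 mg).
Take 1.221 servings of salmon: uses 94 mg sodium, +20.8 mg calcium (running total 656.8 mg).
Greedy by best ratio exhausts the sodium allowance optimally: 656.8 mg.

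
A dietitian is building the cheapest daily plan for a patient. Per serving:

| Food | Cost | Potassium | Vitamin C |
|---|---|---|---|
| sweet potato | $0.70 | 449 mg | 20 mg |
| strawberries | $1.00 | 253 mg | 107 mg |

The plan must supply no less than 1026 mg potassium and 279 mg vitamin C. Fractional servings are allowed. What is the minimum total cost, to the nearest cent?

For a min-cost LP with two ≥-constraints, a basic feasible solution has at most two positive variables.
sweet potato only: max(1026/449, 279/20) = 13.95 servings → $9.77.
strawberries only: max(1026/253, 279/107) = 4.055 servings → $4.06.
sweet potato + strawberries with both tight: 0.9119 servings and 2.437 servings → $3.08.
The minimum over all feasible corners is $3.08.

$3.08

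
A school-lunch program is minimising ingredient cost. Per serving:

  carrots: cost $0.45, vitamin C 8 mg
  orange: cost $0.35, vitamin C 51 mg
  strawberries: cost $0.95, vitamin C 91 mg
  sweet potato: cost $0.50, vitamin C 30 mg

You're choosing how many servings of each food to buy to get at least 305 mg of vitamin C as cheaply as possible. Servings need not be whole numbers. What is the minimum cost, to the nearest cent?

$2.09

Cost per mg of vitamin C: orange $0.0069, strawberries $0.0104, sweet potato $0.0167, carrots $0.0563.
With no serving limits, use only orange: 305 mg / 51 mg = 5.98 servings × $0.35 = $2.09.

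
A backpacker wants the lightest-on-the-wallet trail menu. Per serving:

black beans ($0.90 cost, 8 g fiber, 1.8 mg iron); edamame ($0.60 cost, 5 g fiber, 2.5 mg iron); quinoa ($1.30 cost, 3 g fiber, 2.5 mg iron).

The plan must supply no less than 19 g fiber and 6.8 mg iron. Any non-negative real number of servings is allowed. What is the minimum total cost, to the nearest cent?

The cheapest plan sits at a corner of the feasible region — with two constraints it uses at most two foods.
black beans only: max(19/8, 6.8/1.8) = 3.778 servings → $3.40.
edamame only: max(19/5, 6.8/2.5) = 3.8 servings → $2.28.
quinoa only: max(19/3, 6.8/2.5) = 6.333 servings → $8.23.
black beans + edamame with both tight: 1.227 servings and 1.836 servings → $2.21.
black beans + quinoa with both tight: 1.856 servings and 1.384 servings → $3.47.
edamame + quinoa: intersection lies outside the first quadrant.
The minimum over all feasible corners is $2.21.

$2.21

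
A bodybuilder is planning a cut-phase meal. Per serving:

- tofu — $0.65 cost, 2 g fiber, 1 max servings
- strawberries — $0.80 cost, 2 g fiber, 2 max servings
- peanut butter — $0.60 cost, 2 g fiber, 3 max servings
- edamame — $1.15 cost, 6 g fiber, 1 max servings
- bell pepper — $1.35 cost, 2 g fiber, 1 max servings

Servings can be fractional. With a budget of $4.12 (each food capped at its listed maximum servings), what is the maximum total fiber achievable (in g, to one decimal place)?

15.3 g

Fiber per dollar: edamame 5.217, peanut butter 3.333, tofu 3.077, strawberries 2.5, bell pepper 1.481.
Take 1 serving of edamame: spends $1.15, +6.0 g fiber (running total 6.0 g).
Take 3 servings of peanut butter: spends $1.80, +6.0 g fiber (running total 12.0 g).
Take 1 serving of tofu: spends $0.65, +2.0 g fiber (running total 14.0 g).
Take 0.65 servings of strawberries: spends $0.52, +1.3 g fiber (running total 15.3 g).
Filling greedily by fiber-per-dollar is optimal for one linear limit, giving 15.3 g.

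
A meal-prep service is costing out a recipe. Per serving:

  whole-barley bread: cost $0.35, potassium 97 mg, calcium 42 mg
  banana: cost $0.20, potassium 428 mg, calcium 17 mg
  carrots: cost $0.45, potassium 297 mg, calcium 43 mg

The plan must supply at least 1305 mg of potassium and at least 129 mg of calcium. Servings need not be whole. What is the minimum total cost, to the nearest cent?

whole-barley bread only: max(1305/97, 129/42) = 13.45 servings → $4.71.
banana only: max(1305/428, 129/17) = 7.588 servings → $1.52.
carrots only: max(1305/297, 129/43) = 4.394 servings → $1.98.
whole-barley bread + banana with both tight: 2.023 servings and 2.591 servings → $1.23.
whole-barley bread + carrots with both targets exact would need a negative amount; discard.
banana + carrots with both tight: 1.333 servings and 2.473 servings → $1.38.
Cheapest feasible corner: $1.23.

$1.23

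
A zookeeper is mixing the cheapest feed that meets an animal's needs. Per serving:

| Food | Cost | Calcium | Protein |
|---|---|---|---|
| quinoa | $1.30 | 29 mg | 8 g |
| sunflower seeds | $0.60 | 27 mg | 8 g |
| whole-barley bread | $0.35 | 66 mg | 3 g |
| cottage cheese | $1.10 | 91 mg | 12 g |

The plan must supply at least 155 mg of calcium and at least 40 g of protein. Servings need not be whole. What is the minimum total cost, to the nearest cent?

Minimising a linear cost over {calcium ≥ 155, protein ≥ 40, servings ≥ 0} — the optimum is at a vertex, using one or two foods.
quinoa only: max(155/29, 40/8) = 5.345 servings → $6.95.
sunflower seeds only: max(155/27, 40/8) = 5.741 servings → $3.44.
whole-barley bread only: max(155/66, 40/3) = 13.33 servings → $4.67.
cottage cheese only: max(155/91, 40/12) = 3.333 servings → $3.67.
quinoa + sunflower seeds with both targets exact would need a negative amount; discard.
quinoa + whole-barley bread with both tight: 4.932 servings and 0.1814 servings → $6.48.
quinoa + cottage cheese with both tight: 4.684 servings and 0.2105 servings → $6.32.
sunflower seeds + whole-barley bread with both tight: 4.866 servings and 0.3579 servings → $3.04.
sunflower seeds + cottage cheese with both tight: 4.406 servings and 0.396 servings → $3.08.
whole-barley bread + cottage cheese: intersection lies outside the first quadrant.
Cheapest feasible corner: $3.04.

$3.04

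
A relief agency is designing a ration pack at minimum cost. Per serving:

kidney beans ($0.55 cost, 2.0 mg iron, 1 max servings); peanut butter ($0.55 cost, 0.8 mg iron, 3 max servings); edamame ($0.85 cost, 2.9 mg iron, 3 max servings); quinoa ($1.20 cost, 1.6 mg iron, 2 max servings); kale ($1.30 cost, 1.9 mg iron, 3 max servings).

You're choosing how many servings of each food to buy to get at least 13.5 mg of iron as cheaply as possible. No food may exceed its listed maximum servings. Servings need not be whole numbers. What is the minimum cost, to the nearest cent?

$5.02

Cost per mg of iron: kidney beans $0.2750, edamame $0.2931, kale $0.6842, peanut butter $0.6875, quinoa $0.7500.
Take 1 serving of kidney beans: +2.0 mg iron for $0.55 (total $0.55, still need 11.5 mg).
Take 3 servings of edamame: +8.7 mg iron for $2.55 (total $3.10, still need 2.8 mg).
Take 1.474 servings of kale: +2.8 mg iron for $1.92 (total $5.02, still need 0.0 mg).
Greedy by cheapest-per-mg is optimal for a single linear constraint, so the minimum cost is $5.02.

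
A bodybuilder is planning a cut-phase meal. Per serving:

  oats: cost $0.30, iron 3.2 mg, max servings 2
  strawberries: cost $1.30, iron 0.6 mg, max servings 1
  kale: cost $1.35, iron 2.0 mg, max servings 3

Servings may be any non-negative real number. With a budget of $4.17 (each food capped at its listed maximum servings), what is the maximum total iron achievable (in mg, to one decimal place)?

11.7 mg

Iron per dollar: oats 10.67, kale 1.481, strawberries 0.4615.
Take 2 servings of oats: spends $0.60, +6.4 mg iron (running total 6.4 mg).
Take 2.644 servings of kale: spends $3.57, +5.3 mg iron (running total 11.7 mg).
Greedy by best ratio exhausts the cost allowance optimally: 11.7 mg.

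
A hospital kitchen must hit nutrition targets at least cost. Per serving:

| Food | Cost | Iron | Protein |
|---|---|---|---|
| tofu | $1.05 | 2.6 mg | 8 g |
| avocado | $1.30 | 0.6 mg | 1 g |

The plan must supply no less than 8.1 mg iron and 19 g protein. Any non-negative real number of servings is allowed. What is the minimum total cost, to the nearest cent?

$3.27

This is a tiny linear program; its minimum lies at a vertex of the feasible set. List the vertices and price them.
tofu only: max(8.1/2.6, 19/8) = 3.115 servings → $3.27.
avocado only: max(8.1/0.6, 19/1) = 19 servings → $24.70.
tofu + avocado with both tight: 1.5 servings and 7 servings → $10.68.
So the least-cost plan costs $3.27.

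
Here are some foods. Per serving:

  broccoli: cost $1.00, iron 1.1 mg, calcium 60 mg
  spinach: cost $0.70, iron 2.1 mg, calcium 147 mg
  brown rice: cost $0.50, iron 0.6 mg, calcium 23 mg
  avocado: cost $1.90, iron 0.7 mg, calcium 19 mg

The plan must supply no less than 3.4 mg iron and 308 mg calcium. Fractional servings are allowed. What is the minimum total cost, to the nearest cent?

$1.47

broccoli only: max(3.4/1.1, 308/60) = 5.133 servings → $5.13.
spinach only: max(3.4/2.1, 308/147) = 2.095 servings → $1.47.
brown rice only: max(3.4/0.6, 308/23) = 13.39 servings → $6.70.
avocado only: max(3.4/0.7, 308/19) = 16.21 servings → $30.80.
broccoli + spinach: intersection lies outside the first quadrant.
broccoli + brown rice with both targets exact would need a negative amount; discard.
broccoli + avocado: the both-tight solution has a negative serving — not a feasible corner.
spinach + brown rice: the both-tight solution has a negative serving — not a feasible corner.
spinach + avocado: the both-tight solution has a negative serving — not a feasible corner.
brown rice + avocado: the both-tight solution has a negative serving — not a feasible corner.
Cheapest feasible corner: $1.47.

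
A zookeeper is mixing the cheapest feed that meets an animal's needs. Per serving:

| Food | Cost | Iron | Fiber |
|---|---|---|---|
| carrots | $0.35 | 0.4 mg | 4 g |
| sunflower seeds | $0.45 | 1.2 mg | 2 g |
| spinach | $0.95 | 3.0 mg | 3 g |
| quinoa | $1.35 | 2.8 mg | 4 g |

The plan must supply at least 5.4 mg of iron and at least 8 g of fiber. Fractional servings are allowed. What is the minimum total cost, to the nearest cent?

At the optimum either one food covers both requirements or two foods hit both targets exactly; no other combination can be cheaper.
carrots only: max(5.4/0.4, 8/4) = 13.5 servings → $4.72.
sunflower seeds only: max(5.4/1.2, 8/2) = 4.5 servings → $2.02.
spinach only: max(5.4/3.0, 8/3) = 2.667 servings → $2.53.
quinoa only: max(5.4/2.8, 8/4) = 2 servings → $2.70.
carrots + sunflower seeds: intersection lies outside the first quadrant.
carrots + spinach with both tight: 0.7222 servings and 1.704 servings → $1.87.
carrots + quinoa with both tight: 0.08333 servings and 1.917 servings → $2.62.
sunflower seeds + spinach with both tight: 3.25 servings and 0.5 servings → $1.94.
sunflower seeds + quinoa with both tight: 1 serving and 1.5 servings → $2.48.
spinach + quinoa: intersection lies outside the first quadrant.
The minimum over all feasible corners is $1.87.

$1.87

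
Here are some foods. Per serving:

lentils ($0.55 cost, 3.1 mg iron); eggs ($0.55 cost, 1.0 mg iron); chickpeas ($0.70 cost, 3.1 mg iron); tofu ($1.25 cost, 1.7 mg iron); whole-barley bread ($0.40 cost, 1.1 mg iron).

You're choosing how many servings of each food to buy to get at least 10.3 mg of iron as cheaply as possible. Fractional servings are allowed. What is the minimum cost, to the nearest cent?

$1.83

Cost per mg of iron: lentils $0.1774, chickpeas $0.2258, whole-barley bread $0.3636, eggs $0.5500, tofu $0.7353.
With no serving limits, use only lentils: 10.3 mg / 3.1 mg = 3.323 servings × $0.55 = $1.83.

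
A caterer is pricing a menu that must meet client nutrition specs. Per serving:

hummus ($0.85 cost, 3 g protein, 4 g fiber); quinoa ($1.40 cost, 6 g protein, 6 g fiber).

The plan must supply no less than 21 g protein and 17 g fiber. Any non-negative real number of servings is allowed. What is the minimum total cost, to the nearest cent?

A basic optimal solution has at most two foods positive. Try each food alone and each pair with both targets met exactly.
hummus only: max(21/3, 17/4) = 7 servings → $5.95.
quinoa only: max(21/6, 17/6) = 3.5 servings → $4.90.
hummus + quinoa with both targets exact would need a negative amount; discard.
The minimum over all feasible corners is $4.90.

$4.90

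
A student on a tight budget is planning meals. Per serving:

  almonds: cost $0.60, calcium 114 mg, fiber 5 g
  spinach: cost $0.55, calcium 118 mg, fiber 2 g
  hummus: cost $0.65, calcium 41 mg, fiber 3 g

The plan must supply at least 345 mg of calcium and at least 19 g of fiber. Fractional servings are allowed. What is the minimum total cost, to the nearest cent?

Two binding constraints pin down two serving amounts, so the optimal mix uses at most two foods. The candidates are each food alone (scaled to the tighter of calcium/fiber) and each pair with both constraints tight.
almonds only: max(345/114, 19/5) = 3.8 servings → $2.28.
spinach only: max(345/118, 19/2) = 9.5 servings → $5.22.
hummus only: max(345/41, 19/3) = 8.415 servings → $5.47.
almonds + spinach: the both-tight solution has a negative serving — not a feasible corner.
almonds + hummus with both tight: 1.869 servings and 3.219 servings → $3.21.
spinach + hummus with both tight: 0.9412 servings and 5.706 servings → $4.23.
Cheapest feasible corner: $2.28.

$2.28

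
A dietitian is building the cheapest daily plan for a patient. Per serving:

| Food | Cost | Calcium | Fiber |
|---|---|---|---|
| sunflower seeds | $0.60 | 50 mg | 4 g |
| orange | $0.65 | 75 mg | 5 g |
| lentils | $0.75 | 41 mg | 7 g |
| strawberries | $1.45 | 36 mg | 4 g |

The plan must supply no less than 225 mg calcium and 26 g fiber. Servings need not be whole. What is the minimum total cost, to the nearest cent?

$2.97

Two binding constraints pin down two serving amounts, so the optimal mix uses at most two foods. The candidates are each food alone (scaled to the tighter of calcium/fiber) and each pair with both constraints tight.
sunflower seeds only: max(225/50, 26/4) = 6.5 servings → $3.90.
orange only: max(225/75, 26/5) = 5.2 servings → $3.38.
lentils only: max(225/41, 26/7) = 5.488 servings → $4.12.
strawberries only: max(225/36, 26/4) = 6.5 servings → $9.43.
sunflower seeds + orange: the both-tight solution has a negative serving — not a feasible corner.
sunflower seeds + lentils with both tight: 2.737 servings and 2.151 servings → $3.25.
sunflower seeds + strawberries: the both-tight solution has a negative serving — not a feasible corner.
orange + lentils with both tight: 1.591 servings and 2.578 servings → $2.97.
orange + strawberries: the both-tight solution has a negative serving — not a feasible corner.
lentils + strawberries with both tight: 0.4091 servings and 5.784 servings → $8.69.
The minimum over all feasible corners is $2.97.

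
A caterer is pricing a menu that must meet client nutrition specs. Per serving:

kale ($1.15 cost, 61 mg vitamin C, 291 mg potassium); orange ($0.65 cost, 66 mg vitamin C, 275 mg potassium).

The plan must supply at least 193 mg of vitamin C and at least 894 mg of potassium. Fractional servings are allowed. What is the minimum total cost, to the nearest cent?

$2.11

With two linear requirements the optimum uses one or two foods; enumerate the corners.
kale only: max(193/61, 894/291) = 3.164 servings → $3.64.
orange only: max(193/66, 894/275) = 3.251 servings → $2.11.
kale + orange with both tight: 2.439 servings and 0.6701 servings → $3.24.
So the least-cost plan costs $2.11.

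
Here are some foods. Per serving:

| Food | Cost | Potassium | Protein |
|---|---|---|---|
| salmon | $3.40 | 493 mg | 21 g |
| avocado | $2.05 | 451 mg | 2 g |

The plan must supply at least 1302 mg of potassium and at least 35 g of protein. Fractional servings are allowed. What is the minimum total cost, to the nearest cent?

$7.72

salmon only: max(1302/493, 35/21) = 2.641 servings → $8.98.
avocado only: max(1302/451, 35/2) = 17.5 servings → $35.88.
salmon + avocado with both tight: 1.553 servings and 1.189 servings → $7.72.
So the least-cost plan costs $7.72.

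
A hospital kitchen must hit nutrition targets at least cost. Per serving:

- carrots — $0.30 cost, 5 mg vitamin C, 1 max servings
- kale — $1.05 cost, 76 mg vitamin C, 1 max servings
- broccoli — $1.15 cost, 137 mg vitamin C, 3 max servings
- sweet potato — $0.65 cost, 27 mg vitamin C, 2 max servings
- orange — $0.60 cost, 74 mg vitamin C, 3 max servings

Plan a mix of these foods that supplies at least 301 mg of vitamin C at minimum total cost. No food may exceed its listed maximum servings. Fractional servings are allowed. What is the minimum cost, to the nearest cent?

Cost per mg of vitamin C: orange $0.0081, broccoli $0.0084, kale $0.0138, sweet potato $0.0241, carrots $0.0600.
Take 3 servings of orange: +222.0 mg vitamin C for $1.80 (total $1.80, still need 79.0 mg).
Take 0.5766 servings of broccoli: +79.0 mg vitamin C for $0.66 (total $2.46, still need 0.0 mg).
Filling from the cheapest source first is optimal under one linear minimum: $2.46.

$2.46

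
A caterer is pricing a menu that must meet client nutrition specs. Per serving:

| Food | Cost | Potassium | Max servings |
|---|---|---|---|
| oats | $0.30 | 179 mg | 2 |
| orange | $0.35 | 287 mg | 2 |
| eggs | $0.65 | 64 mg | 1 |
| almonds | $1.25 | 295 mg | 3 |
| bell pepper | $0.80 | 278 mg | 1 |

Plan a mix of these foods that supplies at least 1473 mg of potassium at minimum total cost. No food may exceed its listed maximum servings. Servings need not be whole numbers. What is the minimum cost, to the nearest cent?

$3.21

Cost per mg of potassium: orange $0.0012, oats $0.0017, bell pepper $0.0029, almonds $0.0042, eggs $0.0102.
Take 2 servings of orange: +574.0 mg potassium for $0.70 (total $0.70, still need 899.0 mg).
Take 2 servings of oats: +358.0 mg potassium for $0.60 (total $1.30, still need 541.0 mg).
Take 1 serving of bell pepper: +278.0 mg potassium for $0.80 (total $2.10, still need 263.0 mg).
Take 0.8915 servings of almonds: +263.0 mg potassium for $1.11 (total $3.21, still need 0.0 mg).
Filling from the cheapest source first is optimal under one linear minimum: $3.21.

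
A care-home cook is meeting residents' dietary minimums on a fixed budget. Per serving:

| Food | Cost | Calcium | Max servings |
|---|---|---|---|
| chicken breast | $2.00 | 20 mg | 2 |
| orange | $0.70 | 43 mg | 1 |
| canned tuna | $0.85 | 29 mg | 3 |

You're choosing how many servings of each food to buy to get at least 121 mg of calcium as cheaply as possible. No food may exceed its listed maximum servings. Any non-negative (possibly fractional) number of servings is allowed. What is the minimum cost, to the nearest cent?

$2.99

Cost per mg of calcium: orange $0.0163, canned tuna $0.0293, chicken breast $0.1000.
Take 1 serving of orange: +43.0 mg calcium for $0.70 (total $0.70, still need 78.0 mg).
Take 2.69 servings of canned tuna: +78.0 mg calcium for $2.29 (total $2.99, still need 0.0 mg).
Filling from the cheapest source first is optimal under one linear minimum: $2.99.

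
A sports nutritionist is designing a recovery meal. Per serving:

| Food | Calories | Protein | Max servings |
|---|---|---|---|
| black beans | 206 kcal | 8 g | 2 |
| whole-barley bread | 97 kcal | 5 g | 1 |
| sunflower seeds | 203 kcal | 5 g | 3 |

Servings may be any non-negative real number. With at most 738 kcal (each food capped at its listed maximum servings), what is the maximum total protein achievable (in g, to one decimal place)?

26.6 g

Protein per kcal: whole-barley bread 0.05155, black beans 0.03883, sunflower seeds 0.02463.
Take 1 serving of whole-barley bread: uses 97 kcal, +5.0 g protein (running total 5.0 g).
Take 2 servings of black beans: uses 412 kcal, +16.0 g protein (running total 21.0 g).
Take 1.128 servings of sunflower seeds: uses 229 kcal, +5.6 g protein (running total 26.6 g).
Greedy by best ratio exhausts the calories allowance optimally: 26.6 g.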